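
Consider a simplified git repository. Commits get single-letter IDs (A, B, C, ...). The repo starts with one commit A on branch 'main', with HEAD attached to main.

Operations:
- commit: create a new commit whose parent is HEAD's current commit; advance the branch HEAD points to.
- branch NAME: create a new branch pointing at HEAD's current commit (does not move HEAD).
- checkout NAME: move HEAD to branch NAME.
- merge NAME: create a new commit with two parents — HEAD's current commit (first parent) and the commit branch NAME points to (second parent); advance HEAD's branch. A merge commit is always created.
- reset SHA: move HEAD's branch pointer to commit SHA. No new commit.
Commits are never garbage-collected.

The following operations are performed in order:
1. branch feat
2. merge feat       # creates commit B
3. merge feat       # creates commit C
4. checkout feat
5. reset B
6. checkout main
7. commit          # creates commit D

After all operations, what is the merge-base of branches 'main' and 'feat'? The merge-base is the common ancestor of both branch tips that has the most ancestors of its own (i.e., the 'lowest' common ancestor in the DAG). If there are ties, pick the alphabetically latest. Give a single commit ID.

After op 1 (branch): HEAD=main@A [feat=A main=A]
After op 2 (merge): HEAD=main@B [feat=A main=B]
After op 3 (merge): HEAD=main@C [feat=A main=C]
After op 4 (checkout): HEAD=feat@A [feat=A main=C]
After op 5 (reset): HEAD=feat@B [feat=B main=C]
After op 6 (checkout): HEAD=main@C [feat=B main=C]
After op 7 (commit): HEAD=main@D [feat=B main=D]
ancestors(main=D): ['A', 'B', 'C', 'D']
ancestors(feat=B): ['A', 'B']
common: ['A', 'B']

Answer: B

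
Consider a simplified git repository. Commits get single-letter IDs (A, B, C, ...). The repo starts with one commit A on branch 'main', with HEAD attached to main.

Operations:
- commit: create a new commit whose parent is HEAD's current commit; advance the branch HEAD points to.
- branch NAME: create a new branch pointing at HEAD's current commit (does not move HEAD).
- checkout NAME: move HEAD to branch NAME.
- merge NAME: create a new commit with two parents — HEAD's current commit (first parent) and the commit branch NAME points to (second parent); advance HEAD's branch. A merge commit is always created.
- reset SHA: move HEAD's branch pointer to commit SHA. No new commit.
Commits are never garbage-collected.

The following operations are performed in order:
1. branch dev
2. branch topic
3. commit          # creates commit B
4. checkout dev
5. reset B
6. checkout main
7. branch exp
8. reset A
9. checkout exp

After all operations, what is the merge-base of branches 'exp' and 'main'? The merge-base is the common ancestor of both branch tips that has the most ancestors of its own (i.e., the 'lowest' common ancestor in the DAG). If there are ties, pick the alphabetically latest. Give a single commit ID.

Answer: A

Derivation:
After op 1 (branch): HEAD=main@A [dev=A main=A]
After op 2 (branch): HEAD=main@A [dev=A main=A topic=A]
After op 3 (commit): HEAD=main@B [dev=A main=B topic=A]
After op 4 (checkout): HEAD=dev@A [dev=A main=B topic=A]
After op 5 (reset): HEAD=dev@B [dev=B main=B topic=A]
After op 6 (checkout): HEAD=main@B [dev=B main=B topic=A]
After op 7 (branch): HEAD=main@B [dev=B exp=B main=B topic=A]
After op 8 (reset): HEAD=main@A [dev=B exp=B main=A topic=A]
After op 9 (checkout): HEAD=exp@B [dev=B exp=B main=A topic=A]
ancestors(exp=B): ['A', 'B']
ancestors(main=A): ['A']
common: ['A']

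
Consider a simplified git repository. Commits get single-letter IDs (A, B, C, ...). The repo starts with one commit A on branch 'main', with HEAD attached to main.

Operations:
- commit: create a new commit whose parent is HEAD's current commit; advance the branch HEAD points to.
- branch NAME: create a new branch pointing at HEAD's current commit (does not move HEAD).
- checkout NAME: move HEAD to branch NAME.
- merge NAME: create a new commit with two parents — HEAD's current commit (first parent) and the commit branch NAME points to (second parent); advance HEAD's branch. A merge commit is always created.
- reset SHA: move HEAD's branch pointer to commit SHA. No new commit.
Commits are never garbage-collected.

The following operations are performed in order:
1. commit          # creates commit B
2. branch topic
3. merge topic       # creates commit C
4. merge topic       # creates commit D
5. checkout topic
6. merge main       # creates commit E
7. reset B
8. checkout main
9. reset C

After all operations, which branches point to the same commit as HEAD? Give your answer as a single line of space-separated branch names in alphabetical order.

After op 1 (commit): HEAD=main@B [main=B]
After op 2 (branch): HEAD=main@B [main=B topic=B]
After op 3 (merge): HEAD=main@C [main=C topic=B]
After op 4 (merge): HEAD=main@D [main=D topic=B]
After op 5 (checkout): HEAD=topic@B [main=D topic=B]
After op 6 (merge): HEAD=topic@E [main=D topic=E]
After op 7 (reset): HEAD=topic@B [main=D topic=B]
After op 8 (checkout): HEAD=main@D [main=D topic=B]
After op 9 (reset): HEAD=main@C [main=C topic=B]

Answer: main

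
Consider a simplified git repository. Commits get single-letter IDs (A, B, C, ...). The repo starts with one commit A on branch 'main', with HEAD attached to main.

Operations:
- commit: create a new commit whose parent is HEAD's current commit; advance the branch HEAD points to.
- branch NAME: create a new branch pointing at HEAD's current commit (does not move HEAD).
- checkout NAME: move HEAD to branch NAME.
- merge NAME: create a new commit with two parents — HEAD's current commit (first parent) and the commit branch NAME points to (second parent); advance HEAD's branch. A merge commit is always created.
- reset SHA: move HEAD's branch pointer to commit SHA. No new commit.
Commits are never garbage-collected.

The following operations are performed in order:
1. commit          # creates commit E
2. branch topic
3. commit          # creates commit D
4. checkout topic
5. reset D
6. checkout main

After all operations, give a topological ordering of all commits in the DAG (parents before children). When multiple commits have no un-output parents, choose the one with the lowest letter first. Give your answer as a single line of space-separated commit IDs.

After op 1 (commit): HEAD=main@E [main=E]
After op 2 (branch): HEAD=main@E [main=E topic=E]
After op 3 (commit): HEAD=main@D [main=D topic=E]
After op 4 (checkout): HEAD=topic@E [main=D topic=E]
After op 5 (reset): HEAD=topic@D [main=D topic=D]
After op 6 (checkout): HEAD=main@D [main=D topic=D]
commit A: parents=[]
commit D: parents=['E']
commit E: parents=['A']

Answer: A E D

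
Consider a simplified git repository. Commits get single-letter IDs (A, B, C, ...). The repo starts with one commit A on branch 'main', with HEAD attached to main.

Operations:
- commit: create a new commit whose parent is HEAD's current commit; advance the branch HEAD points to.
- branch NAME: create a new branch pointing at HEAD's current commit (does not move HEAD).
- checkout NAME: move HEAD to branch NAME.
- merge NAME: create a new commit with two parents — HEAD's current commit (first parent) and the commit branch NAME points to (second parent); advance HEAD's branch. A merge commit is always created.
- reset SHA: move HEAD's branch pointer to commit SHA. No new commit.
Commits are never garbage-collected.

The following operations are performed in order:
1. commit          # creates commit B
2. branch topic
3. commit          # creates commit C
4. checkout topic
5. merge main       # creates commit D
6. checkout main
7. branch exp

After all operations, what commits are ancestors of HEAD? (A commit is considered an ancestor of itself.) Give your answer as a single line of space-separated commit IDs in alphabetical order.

Answer: A B C

Derivation:
After op 1 (commit): HEAD=main@B [main=B]
After op 2 (branch): HEAD=main@B [main=B topic=B]
After op 3 (commit): HEAD=main@C [main=C topic=B]
After op 4 (checkout): HEAD=topic@B [main=C topic=B]
After op 5 (merge): HEAD=topic@D [main=C topic=D]
After op 6 (checkout): HEAD=main@C [main=C topic=D]
After op 7 (branch): HEAD=main@C [exp=C main=C topic=D]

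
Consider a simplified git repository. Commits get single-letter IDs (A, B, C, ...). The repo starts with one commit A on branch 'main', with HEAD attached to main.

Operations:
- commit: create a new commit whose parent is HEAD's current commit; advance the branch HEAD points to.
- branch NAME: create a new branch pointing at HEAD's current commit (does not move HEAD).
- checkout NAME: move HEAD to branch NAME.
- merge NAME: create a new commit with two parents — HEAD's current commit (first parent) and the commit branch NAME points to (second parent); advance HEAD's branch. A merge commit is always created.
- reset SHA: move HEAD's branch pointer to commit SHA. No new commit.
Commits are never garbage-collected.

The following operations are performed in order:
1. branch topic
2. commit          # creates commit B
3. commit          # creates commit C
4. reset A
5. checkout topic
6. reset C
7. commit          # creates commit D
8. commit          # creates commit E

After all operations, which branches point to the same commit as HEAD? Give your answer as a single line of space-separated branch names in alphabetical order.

Answer: topic

Derivation:
After op 1 (branch): HEAD=main@A [main=A topic=A]
After op 2 (commit): HEAD=main@B [main=B topic=A]
After op 3 (commit): HEAD=main@C [main=C topic=A]
After op 4 (reset): HEAD=main@A [main=A topic=A]
After op 5 (checkout): HEAD=topic@A [main=A topic=A]
After op 6 (reset): HEAD=topic@C [main=A topic=C]
After op 7 (commit): HEAD=topic@D [main=A topic=D]
After op 8 (commit): HEAD=topic@E [main=A topic=E]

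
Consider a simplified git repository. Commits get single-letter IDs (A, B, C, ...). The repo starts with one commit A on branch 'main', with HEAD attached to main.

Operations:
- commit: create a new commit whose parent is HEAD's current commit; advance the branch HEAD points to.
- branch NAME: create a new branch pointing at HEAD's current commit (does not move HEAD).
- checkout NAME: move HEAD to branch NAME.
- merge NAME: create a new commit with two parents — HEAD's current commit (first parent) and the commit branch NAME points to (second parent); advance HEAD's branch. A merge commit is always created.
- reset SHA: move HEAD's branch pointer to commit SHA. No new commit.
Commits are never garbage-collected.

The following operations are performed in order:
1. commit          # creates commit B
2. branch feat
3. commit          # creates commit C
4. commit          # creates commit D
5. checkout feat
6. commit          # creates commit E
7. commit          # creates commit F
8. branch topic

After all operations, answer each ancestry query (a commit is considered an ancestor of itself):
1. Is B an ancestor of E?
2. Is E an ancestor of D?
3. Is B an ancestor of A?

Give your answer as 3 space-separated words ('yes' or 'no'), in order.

Answer: yes no no

Derivation:
After op 1 (commit): HEAD=main@B [main=B]
After op 2 (branch): HEAD=main@B [feat=B main=B]
After op 3 (commit): HEAD=main@C [feat=B main=C]
After op 4 (commit): HEAD=main@D [feat=B main=D]
After op 5 (checkout): HEAD=feat@B [feat=B main=D]
After op 6 (commit): HEAD=feat@E [feat=E main=D]
After op 7 (commit): HEAD=feat@F [feat=F main=D]
After op 8 (branch): HEAD=feat@F [feat=F main=D topic=F]
ancestors(E) = {A,B,E}; B in? yes
ancestors(D) = {A,B,C,D}; E in? no
ancestors(A) = {A}; B in? no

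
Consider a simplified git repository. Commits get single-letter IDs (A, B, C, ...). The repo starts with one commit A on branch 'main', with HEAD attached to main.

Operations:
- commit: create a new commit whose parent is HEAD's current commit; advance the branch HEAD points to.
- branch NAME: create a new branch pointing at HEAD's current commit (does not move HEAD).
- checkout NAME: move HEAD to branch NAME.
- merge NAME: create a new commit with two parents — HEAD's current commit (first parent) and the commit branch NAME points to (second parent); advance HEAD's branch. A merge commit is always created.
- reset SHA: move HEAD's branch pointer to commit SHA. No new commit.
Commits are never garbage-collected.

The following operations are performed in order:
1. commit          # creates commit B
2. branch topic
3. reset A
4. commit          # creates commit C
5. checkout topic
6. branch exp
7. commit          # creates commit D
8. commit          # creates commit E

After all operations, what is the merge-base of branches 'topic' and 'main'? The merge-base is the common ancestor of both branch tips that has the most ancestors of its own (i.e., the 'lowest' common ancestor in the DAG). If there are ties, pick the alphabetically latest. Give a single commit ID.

After op 1 (commit): HEAD=main@B [main=B]
After op 2 (branch): HEAD=main@B [main=B topic=B]
After op 3 (reset): HEAD=main@A [main=A topic=B]
After op 4 (commit): HEAD=main@C [main=C topic=B]
After op 5 (checkout): HEAD=topic@B [main=C topic=B]
After op 6 (branch): HEAD=topic@B [exp=B main=C topic=B]
After op 7 (commit): HEAD=topic@D [exp=B main=C topic=D]
After op 8 (commit): HEAD=topic@E [exp=B main=C topic=E]
ancestors(topic=E): ['A', 'B', 'D', 'E']
ancestors(main=C): ['A', 'C']
common: ['A']

Answer: A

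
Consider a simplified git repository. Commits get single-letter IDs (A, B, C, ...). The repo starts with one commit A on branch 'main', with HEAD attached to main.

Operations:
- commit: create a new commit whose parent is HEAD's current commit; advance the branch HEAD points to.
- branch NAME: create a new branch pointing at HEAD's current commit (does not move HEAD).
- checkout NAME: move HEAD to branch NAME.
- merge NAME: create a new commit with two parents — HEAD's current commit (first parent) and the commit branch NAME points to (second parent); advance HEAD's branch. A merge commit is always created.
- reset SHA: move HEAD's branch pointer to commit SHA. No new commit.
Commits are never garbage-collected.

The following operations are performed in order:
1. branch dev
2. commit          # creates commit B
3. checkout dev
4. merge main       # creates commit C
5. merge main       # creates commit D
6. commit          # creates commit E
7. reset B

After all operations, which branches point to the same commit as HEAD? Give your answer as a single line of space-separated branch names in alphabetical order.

Answer: dev main

Derivation:
After op 1 (branch): HEAD=main@A [dev=A main=A]
After op 2 (commit): HEAD=main@B [dev=A main=B]
After op 3 (checkout): HEAD=dev@A [dev=A main=B]
After op 4 (merge): HEAD=dev@C [dev=C main=B]
After op 5 (merge): HEAD=dev@D [dev=D main=B]
After op 6 (commit): HEAD=dev@E [dev=E main=B]
After op 7 (reset): HEAD=dev@B [dev=B main=B]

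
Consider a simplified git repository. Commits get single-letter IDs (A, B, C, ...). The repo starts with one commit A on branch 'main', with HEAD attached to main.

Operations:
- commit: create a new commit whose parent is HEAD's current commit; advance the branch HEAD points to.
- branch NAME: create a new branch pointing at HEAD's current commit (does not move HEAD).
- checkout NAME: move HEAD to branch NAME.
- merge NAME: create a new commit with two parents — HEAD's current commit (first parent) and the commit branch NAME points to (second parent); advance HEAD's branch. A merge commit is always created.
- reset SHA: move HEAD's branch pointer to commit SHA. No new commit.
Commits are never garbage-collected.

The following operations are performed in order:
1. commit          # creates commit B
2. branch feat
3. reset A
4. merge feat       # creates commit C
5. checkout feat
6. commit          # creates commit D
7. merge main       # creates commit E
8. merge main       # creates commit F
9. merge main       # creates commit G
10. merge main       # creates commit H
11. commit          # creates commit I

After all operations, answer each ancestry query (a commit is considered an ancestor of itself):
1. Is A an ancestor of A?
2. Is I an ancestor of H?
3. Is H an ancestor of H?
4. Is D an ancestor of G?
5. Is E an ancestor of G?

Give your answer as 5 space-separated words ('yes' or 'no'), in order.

Answer: yes no yes yes yes

Derivation:
After op 1 (commit): HEAD=main@B [main=B]
After op 2 (branch): HEAD=main@B [feat=B main=B]
After op 3 (reset): HEAD=main@A [feat=B main=A]
After op 4 (merge): HEAD=main@C [feat=B main=C]
After op 5 (checkout): HEAD=feat@B [feat=B main=C]
After op 6 (commit): HEAD=feat@D [feat=D main=C]
After op 7 (merge): HEAD=feat@E [feat=E main=C]
After op 8 (merge): HEAD=feat@F [feat=F main=C]
After op 9 (merge): HEAD=feat@G [feat=G main=C]
After op 10 (merge): HEAD=feat@H [feat=H main=C]
After op 11 (commit): HEAD=feat@I [feat=I main=C]
ancestors(A) = {A}; A in? yes
ancestors(H) = {A,B,C,D,E,F,G,H}; I in? no
ancestors(H) = {A,B,C,D,E,F,G,H}; H in? yes
ancestors(G) = {A,B,C,D,E,F,G}; D in? yes
ancestors(G) = {A,B,C,D,E,F,G}; E in? yes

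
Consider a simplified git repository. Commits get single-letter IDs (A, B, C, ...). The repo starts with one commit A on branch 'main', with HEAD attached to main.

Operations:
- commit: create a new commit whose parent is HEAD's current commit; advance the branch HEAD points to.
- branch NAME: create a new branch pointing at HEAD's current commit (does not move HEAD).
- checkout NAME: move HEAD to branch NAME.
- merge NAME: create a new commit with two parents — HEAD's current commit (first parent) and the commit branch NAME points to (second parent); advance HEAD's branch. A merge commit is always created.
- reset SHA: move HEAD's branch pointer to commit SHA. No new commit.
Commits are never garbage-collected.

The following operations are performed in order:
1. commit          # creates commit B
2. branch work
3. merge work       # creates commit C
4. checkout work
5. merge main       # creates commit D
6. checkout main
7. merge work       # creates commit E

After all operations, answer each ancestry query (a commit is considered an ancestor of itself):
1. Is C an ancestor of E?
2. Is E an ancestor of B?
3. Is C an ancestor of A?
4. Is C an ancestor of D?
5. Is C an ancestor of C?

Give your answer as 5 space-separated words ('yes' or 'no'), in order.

Answer: yes no no yes yes

Derivation:
After op 1 (commit): HEAD=main@B [main=B]
After op 2 (branch): HEAD=main@B [main=B work=B]
After op 3 (merge): HEAD=main@C [main=C work=B]
After op 4 (checkout): HEAD=work@B [main=C work=B]
After op 5 (merge): HEAD=work@D [main=C work=D]
After op 6 (checkout): HEAD=main@C [main=C work=D]
After op 7 (merge): HEAD=main@E [main=E work=D]
ancestors(E) = {A,B,C,D,E}; C in? yes
ancestors(B) = {A,B}; E in? no
ancestors(A) = {A}; C in? no
ancestors(D) = {A,B,C,D}; C in? yes
ancestors(C) = {A,B,C}; C in? yes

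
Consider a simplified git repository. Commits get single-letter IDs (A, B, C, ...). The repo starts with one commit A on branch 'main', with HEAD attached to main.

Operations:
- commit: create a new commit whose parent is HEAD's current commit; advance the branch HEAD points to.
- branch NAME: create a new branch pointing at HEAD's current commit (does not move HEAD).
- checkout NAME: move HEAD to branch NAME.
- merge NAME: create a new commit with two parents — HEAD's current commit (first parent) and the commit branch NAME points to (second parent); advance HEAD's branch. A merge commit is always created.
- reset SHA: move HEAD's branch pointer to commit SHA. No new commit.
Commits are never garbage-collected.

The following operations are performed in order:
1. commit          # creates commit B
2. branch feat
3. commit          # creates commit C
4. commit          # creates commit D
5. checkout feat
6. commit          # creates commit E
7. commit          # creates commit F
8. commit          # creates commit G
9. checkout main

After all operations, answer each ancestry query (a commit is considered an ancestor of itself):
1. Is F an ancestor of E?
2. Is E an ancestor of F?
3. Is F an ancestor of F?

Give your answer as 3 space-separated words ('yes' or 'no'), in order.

After op 1 (commit): HEAD=main@B [main=B]
After op 2 (branch): HEAD=main@B [feat=B main=B]
After op 3 (commit): HEAD=main@C [feat=B main=C]
After op 4 (commit): HEAD=main@D [feat=B main=D]
After op 5 (checkout): HEAD=feat@B [feat=B main=D]
After op 6 (commit): HEAD=feat@E [feat=E main=D]
After op 7 (commit): HEAD=feat@F [feat=F main=D]
After op 8 (commit): HEAD=feat@G [feat=G main=D]
After op 9 (checkout): HEAD=main@D [feat=G main=D]
ancestors(E) = {A,B,E}; F in? no
ancestors(F) = {A,B,E,F}; E in? yes
ancestors(F) = {A,B,E,F}; F in? yes

Answer: no yes yes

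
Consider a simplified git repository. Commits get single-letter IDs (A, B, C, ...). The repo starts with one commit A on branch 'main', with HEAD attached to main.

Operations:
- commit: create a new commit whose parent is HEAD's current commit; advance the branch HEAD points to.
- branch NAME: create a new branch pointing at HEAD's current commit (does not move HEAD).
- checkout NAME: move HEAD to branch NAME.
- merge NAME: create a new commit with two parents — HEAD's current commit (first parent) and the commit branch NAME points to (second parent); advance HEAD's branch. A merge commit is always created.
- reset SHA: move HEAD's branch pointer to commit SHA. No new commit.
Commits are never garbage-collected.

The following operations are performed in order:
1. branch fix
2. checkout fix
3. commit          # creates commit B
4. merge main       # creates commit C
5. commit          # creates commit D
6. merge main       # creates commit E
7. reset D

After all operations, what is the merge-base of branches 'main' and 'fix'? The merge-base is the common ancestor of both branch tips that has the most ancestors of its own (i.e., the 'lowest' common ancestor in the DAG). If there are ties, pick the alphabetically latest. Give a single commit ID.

Answer: A

Derivation:
After op 1 (branch): HEAD=main@A [fix=A main=A]
After op 2 (checkout): HEAD=fix@A [fix=A main=A]
After op 3 (commit): HEAD=fix@B [fix=B main=A]
After op 4 (merge): HEAD=fix@C [fix=C main=A]
After op 5 (commit): HEAD=fix@D [fix=D main=A]
After op 6 (merge): HEAD=fix@E [fix=E main=A]
After op 7 (reset): HEAD=fix@D [fix=D main=A]
ancestors(main=A): ['A']
ancestors(fix=D): ['A', 'B', 'C', 'D']
common: ['A']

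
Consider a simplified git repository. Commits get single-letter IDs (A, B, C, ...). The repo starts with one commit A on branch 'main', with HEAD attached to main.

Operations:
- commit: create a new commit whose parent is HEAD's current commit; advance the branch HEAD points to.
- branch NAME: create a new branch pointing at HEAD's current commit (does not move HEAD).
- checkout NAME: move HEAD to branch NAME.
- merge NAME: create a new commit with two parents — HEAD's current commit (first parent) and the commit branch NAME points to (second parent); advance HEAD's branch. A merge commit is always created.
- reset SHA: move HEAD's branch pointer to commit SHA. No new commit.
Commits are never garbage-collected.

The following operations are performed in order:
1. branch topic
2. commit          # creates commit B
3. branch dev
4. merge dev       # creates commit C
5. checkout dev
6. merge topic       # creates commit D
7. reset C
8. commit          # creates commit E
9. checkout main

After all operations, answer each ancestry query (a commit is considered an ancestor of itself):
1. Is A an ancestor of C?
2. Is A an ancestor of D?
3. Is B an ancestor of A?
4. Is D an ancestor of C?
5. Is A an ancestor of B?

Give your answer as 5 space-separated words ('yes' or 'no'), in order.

Answer: yes yes no no yes

Derivation:
After op 1 (branch): HEAD=main@A [main=A topic=A]
After op 2 (commit): HEAD=main@B [main=B topic=A]
After op 3 (branch): HEAD=main@B [dev=B main=B topic=A]
After op 4 (merge): HEAD=main@C [dev=B main=C topic=A]
After op 5 (checkout): HEAD=dev@B [dev=B main=C topic=A]
After op 6 (merge): HEAD=dev@D [dev=D main=C topic=A]
After op 7 (reset): HEAD=dev@C [dev=C main=C topic=A]
After op 8 (commit): HEAD=dev@E [dev=E main=C topic=A]
After op 9 (checkout): HEAD=main@C [dev=E main=C topic=A]
ancestors(C) = {A,B,C}; A in? yes
ancestors(D) = {A,B,D}; A in? yes
ancestors(A) = {A}; B in? no
ancestors(C) = {A,B,C}; D in? no
ancestors(B) = {A,B}; A in? yes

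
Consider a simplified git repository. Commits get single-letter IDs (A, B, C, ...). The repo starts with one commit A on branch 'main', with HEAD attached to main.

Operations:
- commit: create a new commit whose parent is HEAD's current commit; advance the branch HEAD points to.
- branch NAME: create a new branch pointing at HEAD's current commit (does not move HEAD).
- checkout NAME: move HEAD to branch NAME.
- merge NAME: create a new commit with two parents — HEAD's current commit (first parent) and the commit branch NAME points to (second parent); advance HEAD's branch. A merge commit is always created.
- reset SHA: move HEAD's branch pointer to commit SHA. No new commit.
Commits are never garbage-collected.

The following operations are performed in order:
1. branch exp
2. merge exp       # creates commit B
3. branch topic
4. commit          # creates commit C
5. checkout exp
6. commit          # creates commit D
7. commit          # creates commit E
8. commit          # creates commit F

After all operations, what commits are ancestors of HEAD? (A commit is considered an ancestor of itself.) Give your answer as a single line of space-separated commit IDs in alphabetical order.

Answer: A D E F

Derivation:
After op 1 (branch): HEAD=main@A [exp=A main=A]
After op 2 (merge): HEAD=main@B [exp=A main=B]
After op 3 (branch): HEAD=main@B [exp=A main=B topic=B]
After op 4 (commit): HEAD=main@C [exp=A main=C topic=B]
After op 5 (checkout): HEAD=exp@A [exp=A main=C topic=B]
After op 6 (commit): HEAD=exp@D [exp=D main=C topic=B]
After op 7 (commit): HEAD=exp@E [exp=E main=C topic=B]
After op 8 (commit): HEAD=exp@F [exp=F main=C topic=B]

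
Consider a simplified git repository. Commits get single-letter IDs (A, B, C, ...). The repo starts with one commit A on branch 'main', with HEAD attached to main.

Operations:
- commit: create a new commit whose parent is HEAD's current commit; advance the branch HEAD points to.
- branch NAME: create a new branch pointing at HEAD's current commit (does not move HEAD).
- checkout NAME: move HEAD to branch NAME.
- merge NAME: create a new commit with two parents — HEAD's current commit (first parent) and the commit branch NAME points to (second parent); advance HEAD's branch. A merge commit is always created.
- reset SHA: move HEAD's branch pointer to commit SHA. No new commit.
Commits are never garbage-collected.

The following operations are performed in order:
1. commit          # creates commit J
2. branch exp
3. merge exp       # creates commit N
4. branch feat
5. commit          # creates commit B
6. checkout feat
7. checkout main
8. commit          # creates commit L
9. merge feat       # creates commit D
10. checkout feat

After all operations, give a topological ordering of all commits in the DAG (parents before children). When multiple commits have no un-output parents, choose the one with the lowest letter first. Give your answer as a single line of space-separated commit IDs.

After op 1 (commit): HEAD=main@J [main=J]
After op 2 (branch): HEAD=main@J [exp=J main=J]
After op 3 (merge): HEAD=main@N [exp=J main=N]
After op 4 (branch): HEAD=main@N [exp=J feat=N main=N]
After op 5 (commit): HEAD=main@B [exp=J feat=N main=B]
After op 6 (checkout): HEAD=feat@N [exp=J feat=N main=B]
After op 7 (checkout): HEAD=main@B [exp=J feat=N main=B]
After op 8 (commit): HEAD=main@L [exp=J feat=N main=L]
After op 9 (merge): HEAD=main@D [exp=J feat=N main=D]
After op 10 (checkout): HEAD=feat@N [exp=J feat=N main=D]
commit A: parents=[]
commit B: parents=['N']
commit D: parents=['L', 'N']
commit J: parents=['A']
commit L: parents=['B']
commit N: parents=['J', 'J']

Answer: A J N B L D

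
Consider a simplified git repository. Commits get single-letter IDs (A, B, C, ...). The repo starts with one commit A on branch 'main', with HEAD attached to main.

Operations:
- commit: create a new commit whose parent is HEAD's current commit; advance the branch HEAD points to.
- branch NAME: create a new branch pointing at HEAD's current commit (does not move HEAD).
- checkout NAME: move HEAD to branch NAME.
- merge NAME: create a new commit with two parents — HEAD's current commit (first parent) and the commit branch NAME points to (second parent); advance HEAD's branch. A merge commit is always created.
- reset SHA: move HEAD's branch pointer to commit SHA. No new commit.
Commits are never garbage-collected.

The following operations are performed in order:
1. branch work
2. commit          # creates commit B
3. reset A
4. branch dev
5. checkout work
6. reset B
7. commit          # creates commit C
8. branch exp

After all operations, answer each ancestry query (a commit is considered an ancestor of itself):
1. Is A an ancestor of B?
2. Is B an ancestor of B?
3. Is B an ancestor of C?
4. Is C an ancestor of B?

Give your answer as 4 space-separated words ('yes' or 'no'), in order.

After op 1 (branch): HEAD=main@A [main=A work=A]
After op 2 (commit): HEAD=main@B [main=B work=A]
After op 3 (reset): HEAD=main@A [main=A work=A]
After op 4 (branch): HEAD=main@A [dev=A main=A work=A]
After op 5 (checkout): HEAD=work@A [dev=A main=A work=A]
After op 6 (reset): HEAD=work@B [dev=A main=A work=B]
After op 7 (commit): HEAD=work@C [dev=A main=A work=C]
After op 8 (branch): HEAD=work@C [dev=A exp=C main=A work=C]
ancestors(B) = {A,B}; A in? yes
ancestors(B) = {A,B}; B in? yes
ancestors(C) = {A,B,C}; B in? yes
ancestors(B) = {A,B}; C in? no

Answer: yes yes yes no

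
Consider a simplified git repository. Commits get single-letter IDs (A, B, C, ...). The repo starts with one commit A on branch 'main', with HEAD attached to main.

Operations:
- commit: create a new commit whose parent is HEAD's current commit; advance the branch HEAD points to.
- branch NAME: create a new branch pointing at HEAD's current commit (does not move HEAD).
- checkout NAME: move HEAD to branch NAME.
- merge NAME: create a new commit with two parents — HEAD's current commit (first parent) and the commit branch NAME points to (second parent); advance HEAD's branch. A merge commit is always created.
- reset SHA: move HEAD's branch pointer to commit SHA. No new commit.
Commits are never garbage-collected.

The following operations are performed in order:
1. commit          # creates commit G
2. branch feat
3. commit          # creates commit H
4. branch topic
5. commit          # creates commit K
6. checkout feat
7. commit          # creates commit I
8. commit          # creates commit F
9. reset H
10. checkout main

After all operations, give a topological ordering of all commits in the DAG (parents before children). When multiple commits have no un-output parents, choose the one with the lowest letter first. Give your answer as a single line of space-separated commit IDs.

Answer: A G H I F K

Derivation:
After op 1 (commit): HEAD=main@G [main=G]
After op 2 (branch): HEAD=main@G [feat=G main=G]
After op 3 (commit): HEAD=main@H [feat=G main=H]
After op 4 (branch): HEAD=main@H [feat=G main=H topic=H]
After op 5 (commit): HEAD=main@K [feat=G main=K topic=H]
After op 6 (checkout): HEAD=feat@G [feat=G main=K topic=H]
After op 7 (commit): HEAD=feat@I [feat=I main=K topic=H]
After op 8 (commit): HEAD=feat@F [feat=F main=K topic=H]
After op 9 (reset): HEAD=feat@H [feat=H main=K topic=H]
After op 10 (checkout): HEAD=main@K [feat=H main=K topic=H]
commit A: parents=[]
commit F: parents=['I']
commit G: parents=['A']
commit H: parents=['G']
commit I: parents=['G']
commit K: parents=['H']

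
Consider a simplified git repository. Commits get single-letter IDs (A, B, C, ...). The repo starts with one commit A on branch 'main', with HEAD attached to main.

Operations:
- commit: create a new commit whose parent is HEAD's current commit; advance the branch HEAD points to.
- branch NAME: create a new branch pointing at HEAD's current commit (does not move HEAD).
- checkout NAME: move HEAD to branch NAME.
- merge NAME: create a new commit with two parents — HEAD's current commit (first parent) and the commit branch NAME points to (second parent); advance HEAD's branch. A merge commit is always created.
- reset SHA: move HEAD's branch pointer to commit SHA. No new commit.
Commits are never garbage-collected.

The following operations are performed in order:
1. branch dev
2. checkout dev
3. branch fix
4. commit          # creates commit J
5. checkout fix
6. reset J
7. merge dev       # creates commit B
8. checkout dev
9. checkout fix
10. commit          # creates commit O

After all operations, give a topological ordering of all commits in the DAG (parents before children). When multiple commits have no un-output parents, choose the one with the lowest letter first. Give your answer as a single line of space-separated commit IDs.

Answer: A J B O

Derivation:
After op 1 (branch): HEAD=main@A [dev=A main=A]
After op 2 (checkout): HEAD=dev@A [dev=A main=A]
After op 3 (branch): HEAD=dev@A [dev=A fix=A main=A]
After op 4 (commit): HEAD=dev@J [dev=J fix=A main=A]
After op 5 (checkout): HEAD=fix@A [dev=J fix=A main=A]
After op 6 (reset): HEAD=fix@J [dev=J fix=J main=A]
After op 7 (merge): HEAD=fix@B [dev=J fix=B main=A]
After op 8 (checkout): HEAD=dev@J [dev=J fix=B main=A]
After op 9 (checkout): HEAD=fix@B [dev=J fix=B main=A]
After op 10 (commit): HEAD=fix@O [dev=J fix=O main=A]
commit A: parents=[]
commit B: parents=['J', 'J']
commit J: parents=['A']
commit O: parents=['B']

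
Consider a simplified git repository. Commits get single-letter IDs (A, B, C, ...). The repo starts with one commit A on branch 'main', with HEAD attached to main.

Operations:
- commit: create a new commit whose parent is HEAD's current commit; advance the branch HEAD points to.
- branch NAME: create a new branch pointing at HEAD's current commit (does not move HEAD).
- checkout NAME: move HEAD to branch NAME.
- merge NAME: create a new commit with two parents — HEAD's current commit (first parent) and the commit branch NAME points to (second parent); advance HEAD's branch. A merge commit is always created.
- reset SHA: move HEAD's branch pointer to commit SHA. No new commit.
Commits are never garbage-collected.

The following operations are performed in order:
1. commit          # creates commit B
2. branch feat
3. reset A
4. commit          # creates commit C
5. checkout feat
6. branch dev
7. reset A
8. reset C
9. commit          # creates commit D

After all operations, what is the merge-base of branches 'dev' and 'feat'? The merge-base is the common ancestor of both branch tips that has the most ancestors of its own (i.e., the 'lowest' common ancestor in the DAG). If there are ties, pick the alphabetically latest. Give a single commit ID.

Answer: A

Derivation:
After op 1 (commit): HEAD=main@B [main=B]
After op 2 (branch): HEAD=main@B [feat=B main=B]
After op 3 (reset): HEAD=main@A [feat=B main=A]
After op 4 (commit): HEAD=main@C [feat=B main=C]
After op 5 (checkout): HEAD=feat@B [feat=B main=C]
After op 6 (branch): HEAD=feat@B [dev=B feat=B main=C]
After op 7 (reset): HEAD=feat@A [dev=B feat=A main=C]
After op 8 (reset): HEAD=feat@C [dev=B feat=C main=C]
After op 9 (commit): HEAD=feat@D [dev=B feat=D main=C]
ancestors(dev=B): ['A', 'B']
ancestors(feat=D): ['A', 'C', 'D']
common: ['A']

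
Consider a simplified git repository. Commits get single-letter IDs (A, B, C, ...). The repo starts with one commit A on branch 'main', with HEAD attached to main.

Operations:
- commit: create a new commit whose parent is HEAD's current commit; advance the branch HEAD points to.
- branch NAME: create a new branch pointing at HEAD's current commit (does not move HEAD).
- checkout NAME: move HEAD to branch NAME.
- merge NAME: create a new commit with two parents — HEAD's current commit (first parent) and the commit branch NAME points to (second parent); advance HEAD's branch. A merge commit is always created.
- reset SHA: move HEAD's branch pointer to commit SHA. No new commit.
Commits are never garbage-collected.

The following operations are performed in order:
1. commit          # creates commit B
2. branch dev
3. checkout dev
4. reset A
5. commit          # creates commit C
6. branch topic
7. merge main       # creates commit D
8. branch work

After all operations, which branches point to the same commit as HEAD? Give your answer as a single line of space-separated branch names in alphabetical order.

Answer: dev work

Derivation:
After op 1 (commit): HEAD=main@B [main=B]
After op 2 (branch): HEAD=main@B [dev=B main=B]
After op 3 (checkout): HEAD=dev@B [dev=B main=B]
After op 4 (reset): HEAD=dev@A [dev=A main=B]
After op 5 (commit): HEAD=dev@C [dev=C main=B]
After op 6 (branch): HEAD=dev@C [dev=C main=B topic=C]
After op 7 (merge): HEAD=dev@D [dev=D main=B topic=C]
After op 8 (branch): HEAD=dev@D [dev=D main=B topic=C work=D]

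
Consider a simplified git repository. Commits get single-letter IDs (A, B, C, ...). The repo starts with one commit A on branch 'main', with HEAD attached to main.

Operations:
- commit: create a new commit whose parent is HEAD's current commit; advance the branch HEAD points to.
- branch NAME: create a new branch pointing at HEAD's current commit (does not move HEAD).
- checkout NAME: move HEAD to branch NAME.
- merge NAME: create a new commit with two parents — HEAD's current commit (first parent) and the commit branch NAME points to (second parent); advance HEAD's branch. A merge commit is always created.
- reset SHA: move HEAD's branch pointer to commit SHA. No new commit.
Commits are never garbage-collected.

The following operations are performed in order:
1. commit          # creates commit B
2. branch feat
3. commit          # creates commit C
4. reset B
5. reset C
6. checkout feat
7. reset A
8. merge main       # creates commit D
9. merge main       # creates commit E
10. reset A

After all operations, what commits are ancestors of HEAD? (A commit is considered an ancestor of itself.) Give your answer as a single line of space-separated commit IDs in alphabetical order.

After op 1 (commit): HEAD=main@B [main=B]
After op 2 (branch): HEAD=main@B [feat=B main=B]
After op 3 (commit): HEAD=main@C [feat=B main=C]
After op 4 (reset): HEAD=main@B [feat=B main=B]
After op 5 (reset): HEAD=main@C [feat=B main=C]
After op 6 (checkout): HEAD=feat@B [feat=B main=C]
After op 7 (reset): HEAD=feat@A [feat=A main=C]
After op 8 (merge): HEAD=feat@D [feat=D main=C]
After op 9 (merge): HEAD=feat@E [feat=E main=C]
After op 10 (reset): HEAD=feat@A [feat=A main=C]

Answer: A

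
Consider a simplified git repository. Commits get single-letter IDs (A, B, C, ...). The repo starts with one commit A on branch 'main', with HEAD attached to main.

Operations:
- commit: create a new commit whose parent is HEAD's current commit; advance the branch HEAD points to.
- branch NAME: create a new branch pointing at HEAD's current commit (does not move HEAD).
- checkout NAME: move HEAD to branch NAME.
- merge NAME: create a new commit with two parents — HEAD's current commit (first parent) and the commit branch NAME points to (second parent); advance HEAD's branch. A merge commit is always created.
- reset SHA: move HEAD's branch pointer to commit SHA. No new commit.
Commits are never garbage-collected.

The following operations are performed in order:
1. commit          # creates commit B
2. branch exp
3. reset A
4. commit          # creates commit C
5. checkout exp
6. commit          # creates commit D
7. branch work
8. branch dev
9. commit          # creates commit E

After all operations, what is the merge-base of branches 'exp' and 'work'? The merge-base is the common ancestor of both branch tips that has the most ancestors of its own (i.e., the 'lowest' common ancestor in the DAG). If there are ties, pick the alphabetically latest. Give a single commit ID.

Answer: D

Derivation:
After op 1 (commit): HEAD=main@B [main=B]
After op 2 (branch): HEAD=main@B [exp=B main=B]
After op 3 (reset): HEAD=main@A [exp=B main=A]
After op 4 (commit): HEAD=main@C [exp=B main=C]
After op 5 (checkout): HEAD=exp@B [exp=B main=C]
After op 6 (commit): HEAD=exp@D [exp=D main=C]
After op 7 (branch): HEAD=exp@D [exp=D main=C work=D]
After op 8 (branch): HEAD=exp@D [dev=D exp=D main=C work=D]
After op 9 (commit): HEAD=exp@E [dev=D exp=E main=C work=D]
ancestors(exp=E): ['A', 'B', 'D', 'E']
ancestors(work=D): ['A', 'B', 'D']
common: ['A', 'B', 'D']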